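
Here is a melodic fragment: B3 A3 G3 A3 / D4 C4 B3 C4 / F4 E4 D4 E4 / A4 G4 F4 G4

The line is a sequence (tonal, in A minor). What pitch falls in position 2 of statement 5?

With 4-note cells, note 2 of each statement runs A3, C4, E4, G4.
Each moves up a 3rd; the next is B4.

B4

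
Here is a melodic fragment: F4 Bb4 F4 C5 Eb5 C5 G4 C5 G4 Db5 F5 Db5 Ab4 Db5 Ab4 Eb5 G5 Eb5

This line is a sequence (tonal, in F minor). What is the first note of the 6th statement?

Unit = 6 notes; the statements start on F4, G4, Ab4, moving up a 2nd each time.
Continuing: Bb4 → C5 → Db5. Statement 6 starts on Db5.

Db5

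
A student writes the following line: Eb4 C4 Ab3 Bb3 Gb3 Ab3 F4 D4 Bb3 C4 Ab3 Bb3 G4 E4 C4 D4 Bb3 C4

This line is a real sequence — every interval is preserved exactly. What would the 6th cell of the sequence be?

C#5 A#4 F#4 G#4 E4 F#4

Taking 6-note groups, the heads are Eb4, F4, G4: the pattern moves up a 2nd.
Extending up a 2nd: A4 → B4 → C#5.
From C#5 the exact shape gives C#5 A#4 F#4 G#4 E4 F#4.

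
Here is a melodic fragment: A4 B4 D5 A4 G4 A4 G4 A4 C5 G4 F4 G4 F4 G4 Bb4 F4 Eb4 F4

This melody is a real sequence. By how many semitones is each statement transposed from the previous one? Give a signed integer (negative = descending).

Taking 6-note groups, the heads are A4, G4, F4: the pattern moves down a 2nd.
A4→G4 is 67 − 69 = -2 semitones.

-2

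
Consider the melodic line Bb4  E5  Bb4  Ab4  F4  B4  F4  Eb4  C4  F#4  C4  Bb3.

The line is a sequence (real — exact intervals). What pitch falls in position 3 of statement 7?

With 4-note cells, note 3 of each statement runs Bb4, F4, C4.
Carrying that down a 4th forward: G3 → D3 → A2 → E2.

E2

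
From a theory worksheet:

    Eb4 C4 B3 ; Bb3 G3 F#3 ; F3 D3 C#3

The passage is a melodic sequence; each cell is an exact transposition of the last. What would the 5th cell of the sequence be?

Unit = 3 notes; the statements start on Eb4, Bb3, F3, moving down a 4th each time.
Continuing the starts: C3 → G2.
From G2 the exact shape gives G2 E2 D#2.

G2 E2 D#2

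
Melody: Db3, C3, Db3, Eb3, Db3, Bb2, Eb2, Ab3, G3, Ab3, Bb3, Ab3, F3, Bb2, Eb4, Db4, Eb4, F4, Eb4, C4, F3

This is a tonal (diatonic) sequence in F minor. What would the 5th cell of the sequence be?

F5 Eb5 F5 G5 F5 Db5 G4

Taking 7-note groups, the heads are Db3, Ab3, Eb4: the pattern moves up a 5th.
Carrying on: Bb4 → F5.
From F5 the diatonic shape gives F5 Eb5 F5 G5 F5 Db5 G4.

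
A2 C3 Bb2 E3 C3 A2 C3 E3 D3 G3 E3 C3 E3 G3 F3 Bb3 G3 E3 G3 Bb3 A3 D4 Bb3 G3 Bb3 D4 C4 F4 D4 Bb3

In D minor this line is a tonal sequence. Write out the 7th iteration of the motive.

F4 A4 G4 C5 A4 F4

With a 6-note motive the entries are A2, C3, E3, G3, Bb3, each up a 3rd from the previous.
Continuing the starts: D4 → F4.
So cell 7 is F4 A4 G4 C5 A4 F4.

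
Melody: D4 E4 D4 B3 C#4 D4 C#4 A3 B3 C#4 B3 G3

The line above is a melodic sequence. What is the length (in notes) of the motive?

12 notes total. Splitting into 3 groups of 4:
D4 E4 D4 B3 | C#4 D4 C#4 A3 | B3 C#4 B3 G3
Every group is a transposition down a 2nd of the one before; no shorter unit works.

4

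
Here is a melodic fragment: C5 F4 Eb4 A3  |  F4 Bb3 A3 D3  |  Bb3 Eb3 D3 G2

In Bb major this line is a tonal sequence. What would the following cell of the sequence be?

Eb3 A2 G2 C2

Taking 4-note groups, the heads are C5, F4, Bb3: the pattern moves down a 5th.
From Eb3 the diatonic shape gives Eb3 A2 G2 C2.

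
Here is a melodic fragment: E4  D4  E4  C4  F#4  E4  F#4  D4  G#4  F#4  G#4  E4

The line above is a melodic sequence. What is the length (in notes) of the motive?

4

12 notes total. Splitting into 3 groups of 4:
E4 D4 E4 C4 | F#4 E4 F#4 D4 | G#4 F#4 G#4 E4
Each cell is the previous one up a 2nd — so the unit is 4 notes.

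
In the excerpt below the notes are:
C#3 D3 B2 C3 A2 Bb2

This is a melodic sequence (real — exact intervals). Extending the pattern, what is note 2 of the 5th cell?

Gb2

The unit is 2 notes. Position-2 pitches of the 3 shown cells: D3, C3, Bb2.
Carrying that down a 2nd forward: Ab2 → Gb2.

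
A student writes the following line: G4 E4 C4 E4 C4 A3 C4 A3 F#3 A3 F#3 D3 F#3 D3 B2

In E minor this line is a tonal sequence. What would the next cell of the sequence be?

Unit = 3 notes; the statements start on G4, E4, C4, A3, F#3, moving down a 3rd each time.
Statement 6 starts on D3 and keeps the same diatonic contour: D3 B2 G2.

D3 B2 G2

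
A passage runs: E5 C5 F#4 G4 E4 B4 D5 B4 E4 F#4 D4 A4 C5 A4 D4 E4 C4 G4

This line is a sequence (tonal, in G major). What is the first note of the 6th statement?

G4

With a 6-note motive the entries are E5, D5, C5, each down a 2nd from the previous.
Continuing: B4 → A4 → G4. Statement 6 starts on G4.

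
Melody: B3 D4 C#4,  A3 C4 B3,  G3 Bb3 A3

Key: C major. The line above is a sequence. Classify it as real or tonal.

real

Each cell has the same semitone pattern (3, -1) — intervals are preserved exactly.
And C#4 lies outside C major, so the sequence is real rather than tonal.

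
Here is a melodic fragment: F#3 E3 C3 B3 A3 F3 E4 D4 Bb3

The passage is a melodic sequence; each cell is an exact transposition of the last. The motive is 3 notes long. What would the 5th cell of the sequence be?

D5 C5 Ab4

With a 3-note motive the entries are F#3, B3, E4, each up a 4th from the previous.
Carrying on: A4 → D5.
So cell 5 is D5 C5 Ab4.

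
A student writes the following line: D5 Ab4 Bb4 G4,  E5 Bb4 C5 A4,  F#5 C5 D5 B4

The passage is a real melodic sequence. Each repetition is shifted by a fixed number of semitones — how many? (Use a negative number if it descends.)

The 4-note cells begin on D5, E5, F#5 — each up a 2nd from the last.
D5→E5 is 76 − 74 = 2 semitones.

2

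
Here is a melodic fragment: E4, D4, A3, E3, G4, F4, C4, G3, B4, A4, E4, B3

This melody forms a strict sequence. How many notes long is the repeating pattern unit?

Try groups of 4 (3 cells in 12 notes):
E4 D4 A3 E3 | G4 F4 C4 G3 | B4 A4 E4 B3
Every group is a transposition up a 3rd of the one before; no shorter unit works.

4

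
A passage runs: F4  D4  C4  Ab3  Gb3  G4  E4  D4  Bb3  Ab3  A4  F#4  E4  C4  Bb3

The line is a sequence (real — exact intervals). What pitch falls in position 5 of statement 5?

The unit is 5 notes. Position-5 pitches of the 3 shown cells: Gb3, Ab3, Bb3.
Carrying that up a 2nd forward: C4 → D4.

D4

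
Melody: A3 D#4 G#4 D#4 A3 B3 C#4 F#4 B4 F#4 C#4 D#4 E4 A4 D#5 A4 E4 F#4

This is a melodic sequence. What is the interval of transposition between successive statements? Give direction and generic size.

up a 3rd

The 6-note cells begin on A3, C#4, E4 — each up a 3rd from the last.
From A3 to C#4: up a 3rd.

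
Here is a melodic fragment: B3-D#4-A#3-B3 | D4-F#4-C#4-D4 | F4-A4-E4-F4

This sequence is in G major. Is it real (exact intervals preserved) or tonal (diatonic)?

Each cell has the same semitone pattern (4, -5, 1) — intervals are preserved exactly.
And D#4 lies outside G major, so the sequence is real rather than tonal.

real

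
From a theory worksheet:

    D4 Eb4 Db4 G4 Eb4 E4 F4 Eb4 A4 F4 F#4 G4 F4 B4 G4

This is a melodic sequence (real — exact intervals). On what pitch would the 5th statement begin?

A#4

The 5-note cells begin on D4, E4, F#4 — each up a 2nd from the last.
Continuing: G#4 → A#4. Statement 5 starts on A#4.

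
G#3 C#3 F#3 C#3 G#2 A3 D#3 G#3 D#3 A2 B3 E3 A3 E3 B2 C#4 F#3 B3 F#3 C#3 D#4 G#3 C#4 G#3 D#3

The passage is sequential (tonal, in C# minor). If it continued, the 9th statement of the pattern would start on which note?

Taking 5-note groups, the heads are G#3, A3, B3, C#4, D#4: the pattern moves up a 2nd.
Extending the heads up a 2nd: E4 → F#4 → G#4 → A4.

A4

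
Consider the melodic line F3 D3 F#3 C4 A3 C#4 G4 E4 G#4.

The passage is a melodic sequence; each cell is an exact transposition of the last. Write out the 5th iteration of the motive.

Taking 3-note groups, the heads are F3, C4, G4: the pattern moves up a 5th.
Carrying on: D5 → A5.
So cell 5 is A5 F#5 A#5.

A5 F#5 A#5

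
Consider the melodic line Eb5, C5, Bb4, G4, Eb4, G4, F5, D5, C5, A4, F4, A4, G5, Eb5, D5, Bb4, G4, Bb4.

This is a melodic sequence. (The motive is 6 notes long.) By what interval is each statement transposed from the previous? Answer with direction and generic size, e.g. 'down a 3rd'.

Taking 6-note groups, the heads are Eb5, F5, G5: the pattern moves up a 2nd.
From Eb5 to F5: up a 2nd.

up a 2nd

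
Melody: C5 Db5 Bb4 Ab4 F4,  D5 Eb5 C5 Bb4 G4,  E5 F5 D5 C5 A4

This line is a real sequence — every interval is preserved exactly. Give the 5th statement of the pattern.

The 5-note cells begin on C5, D5, E5 — each up a 2nd from the last.
Extending up a 2nd: F#5 → G#5.
From G#5 the exact shape gives G#5 A5 F#5 E5 C#5.

G#5 A5 F#5 E5 C#5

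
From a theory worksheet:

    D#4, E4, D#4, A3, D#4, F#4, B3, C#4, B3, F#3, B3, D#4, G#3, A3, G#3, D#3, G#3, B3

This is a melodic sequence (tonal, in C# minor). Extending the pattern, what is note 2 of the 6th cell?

With 6-note cells, note 2 of each statement runs E4, C#4, A3.
Each moves down a 3rd. Continuing: F#3 → D#3 → B2.

B2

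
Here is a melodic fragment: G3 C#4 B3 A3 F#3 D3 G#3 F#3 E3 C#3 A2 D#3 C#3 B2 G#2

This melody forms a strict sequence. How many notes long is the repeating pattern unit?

5

There are 15 notes; a 5-note unit gives 3 cells:
G3 C#4 B3 A3 F#3 | D3 G#3 F#3 E3 C#3 | A2 D#3 C#3 B2 G#2
Each cell is the previous one down a 4th — so the unit is 5 notes.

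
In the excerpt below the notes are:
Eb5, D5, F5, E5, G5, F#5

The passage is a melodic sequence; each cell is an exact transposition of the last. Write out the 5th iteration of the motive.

B5 A#5

With a 2-note motive the entries are Eb5, F5, G5, each up a 2nd from the previous.
Carrying on: A5 → B5.
Statement 5 starts on B5 and keeps the same exact contour: B5 A#5.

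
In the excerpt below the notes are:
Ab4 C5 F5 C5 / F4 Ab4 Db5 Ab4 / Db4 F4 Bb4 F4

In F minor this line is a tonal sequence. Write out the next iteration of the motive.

Bb3 Db4 G4 Db4

With a 4-note motive the entries are Ab4, F4, Db4, each down a 3rd from the previous.
Statement 4 starts on Bb3 and keeps the same diatonic contour: Bb3 Db4 G4 Db4.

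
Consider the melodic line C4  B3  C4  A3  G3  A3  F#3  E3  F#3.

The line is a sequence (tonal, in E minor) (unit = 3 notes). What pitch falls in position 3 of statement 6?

Grouping in 3s, the 3rd note of each cell is C4, A3, F#3.
Extending down a 3rd: D3 → B2 → G2.

G2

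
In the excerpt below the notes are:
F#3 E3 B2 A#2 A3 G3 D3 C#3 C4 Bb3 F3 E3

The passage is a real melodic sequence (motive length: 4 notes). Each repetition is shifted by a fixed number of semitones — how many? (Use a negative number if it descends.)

The 4-note cells begin on F#3, A3, C4 — each up a 3rd from the last.
F#3→A3 is 57 − 54 = 3 semitones.

3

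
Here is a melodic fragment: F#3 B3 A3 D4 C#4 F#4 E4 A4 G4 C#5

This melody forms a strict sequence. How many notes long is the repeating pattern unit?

Try groups of 2 (5 cells in 10 notes):
F#3 B3 | A3 D4 | C#4 F#4 | E4 A4 | G4 C#5
Each cell is the previous one up a 3rd — so the unit is 2 notes.

2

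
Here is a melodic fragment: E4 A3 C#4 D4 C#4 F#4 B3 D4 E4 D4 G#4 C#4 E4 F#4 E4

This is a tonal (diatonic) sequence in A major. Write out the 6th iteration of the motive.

Taking 5-note groups, the heads are E4, F#4, G#4: the pattern moves up a 2nd.
Extending up a 2nd: A4 → B4 → C#5.
So cell 6 is C#5 F#4 A4 B4 A4.

C#5 F#4 A4 B4 A4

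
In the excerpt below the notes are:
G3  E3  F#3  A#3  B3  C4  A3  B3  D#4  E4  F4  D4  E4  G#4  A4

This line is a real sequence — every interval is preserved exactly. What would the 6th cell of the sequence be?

Ab5 F5 G5 B5 C6

Unit = 5 notes; the statements start on G3, C4, F4, moving up a 4th each time.
Continuing the starts: Bb4 → Eb5 → Ab5.
From Ab5 the exact shape gives Ab5 F5 G5 B5 C6.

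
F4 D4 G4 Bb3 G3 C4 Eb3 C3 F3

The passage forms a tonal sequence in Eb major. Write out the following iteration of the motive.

The 3-note cells begin on F4, Bb3, Eb3 — each down a 5th from the last.
From Ab2 the diatonic shape gives Ab2 F2 Bb2.

Ab2 F2 Bb2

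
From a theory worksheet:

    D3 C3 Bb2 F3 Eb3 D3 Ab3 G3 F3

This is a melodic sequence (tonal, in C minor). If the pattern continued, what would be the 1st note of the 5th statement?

Grouping in 3s, the 1st note of each cell is D3, F3, Ab3.
Each moves up a 3rd. Continuing: C4 → Eb4.

Eb4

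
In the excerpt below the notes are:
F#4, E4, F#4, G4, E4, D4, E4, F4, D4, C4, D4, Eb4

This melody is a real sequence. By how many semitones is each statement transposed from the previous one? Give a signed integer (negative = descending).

Unit = 4 notes; the statements start on F#4, E4, D4, moving down a 2nd each time.
Counting half-steps from F#4 to E4: -2.

-2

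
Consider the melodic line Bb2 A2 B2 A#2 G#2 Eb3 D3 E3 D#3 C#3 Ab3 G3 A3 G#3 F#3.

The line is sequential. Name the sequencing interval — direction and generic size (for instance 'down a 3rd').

Unit = 5 notes; the statements start on Bb2, Eb3, Ab3, moving up a 4th each time.
Bb2 to Eb3 is up a 4th.

up a 4th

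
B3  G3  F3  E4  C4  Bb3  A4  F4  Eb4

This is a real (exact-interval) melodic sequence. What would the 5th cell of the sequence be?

G5 Eb5 Db5

With a 3-note motive the entries are B3, E4, A4, each up a 4th from the previous.
Carrying on: D5 → G5.
So cell 5 is G5 Eb5 Db5.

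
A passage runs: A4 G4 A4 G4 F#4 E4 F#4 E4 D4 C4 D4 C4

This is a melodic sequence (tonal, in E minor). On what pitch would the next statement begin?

B3

Unit = 4 notes; the statements start on A4, F#4, D4, moving down a 3rd each time.
One more step down a 3rd gives B3.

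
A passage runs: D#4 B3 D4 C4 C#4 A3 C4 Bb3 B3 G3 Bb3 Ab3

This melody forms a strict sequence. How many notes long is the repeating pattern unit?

4

12 notes total. Splitting into 3 groups of 4:
D#4 B3 D4 C4 | C#4 A3 C4 Bb3 | B3 G3 Bb3 Ab3
That's a consistent down a 2nd shift per cell, and no other grouping gives one.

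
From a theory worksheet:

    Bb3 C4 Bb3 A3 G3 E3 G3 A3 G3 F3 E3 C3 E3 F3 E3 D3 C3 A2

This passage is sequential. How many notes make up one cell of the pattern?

Try groups of 6 (3 cells in 18 notes):
Bb3 C4 Bb3 A3 G3 E3 | G3 A3 G3 F3 E3 C3 | E3 F3 E3 D3 C3 A2
That's a consistent down a 3rd shift per cell, and no other grouping gives one.

6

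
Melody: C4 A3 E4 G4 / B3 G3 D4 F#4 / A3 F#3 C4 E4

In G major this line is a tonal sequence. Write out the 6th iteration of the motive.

Unit = 4 notes; the statements start on C4, B3, A3, moving down a 2nd each time.
Continuing the starts: G3 → F#3 → E3.
So cell 6 is E3 C3 G3 B3.

E3 C3 G3 B3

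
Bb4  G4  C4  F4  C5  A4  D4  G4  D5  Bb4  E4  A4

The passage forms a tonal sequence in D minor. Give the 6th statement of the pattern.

G5 E5 A4 D5

Taking 4-note groups, the heads are Bb4, C5, D5: the pattern moves up a 2nd.
Carrying on: E5 → F5 → G5.
Statement 6 starts on G5 and keeps the same diatonic contour: G5 E5 A4 D5.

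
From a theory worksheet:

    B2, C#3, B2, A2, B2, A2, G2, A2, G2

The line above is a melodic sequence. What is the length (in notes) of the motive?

Try groups of 3 (3 cells in 9 notes):
B2 C#3 B2 | A2 B2 A2 | G2 A2 G2
That's a consistent down a 2nd shift per cell, and no other grouping gives one.

3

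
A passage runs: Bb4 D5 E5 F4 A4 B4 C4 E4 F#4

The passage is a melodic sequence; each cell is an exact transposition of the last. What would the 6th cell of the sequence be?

Unit = 3 notes; the statements start on Bb4, F4, C4, moving down a 4th each time.
Extending down a 4th: G3 → D3 → A2.
So cell 6 is A2 C#3 D#3.

A2 C#3 D#3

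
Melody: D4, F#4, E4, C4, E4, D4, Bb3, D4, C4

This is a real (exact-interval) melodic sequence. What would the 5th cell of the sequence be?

Gb3 Bb3 Ab3

The 3-note cells begin on D4, C4, Bb3 — each down a 2nd from the last.
Carrying on: Ab3 → Gb3.
Statement 5 starts on Gb3 and keeps the same exact contour: Gb3 Bb3 Ab3.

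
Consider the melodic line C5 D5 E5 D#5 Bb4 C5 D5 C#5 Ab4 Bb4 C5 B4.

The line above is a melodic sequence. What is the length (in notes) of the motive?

4

There are 12 notes; a 4-note unit gives 3 cells:
C5 D5 E5 D#5 | Bb4 C5 D5 C#5 | Ab4 Bb4 C5 B4
That's a consistent down a 2nd shift per cell, and no other grouping gives one.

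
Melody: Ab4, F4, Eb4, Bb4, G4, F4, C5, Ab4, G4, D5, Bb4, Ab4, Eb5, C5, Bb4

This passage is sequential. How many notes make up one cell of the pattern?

15 notes total. Splitting into 5 groups of 3:
Ab4 F4 Eb4 | Bb4 G4 F4 | C5 Ab4 G4 | D5 Bb4 Ab4 | Eb5 C5 Bb4
Every group is a transposition up a 2nd of the one before; no shorter unit works.

3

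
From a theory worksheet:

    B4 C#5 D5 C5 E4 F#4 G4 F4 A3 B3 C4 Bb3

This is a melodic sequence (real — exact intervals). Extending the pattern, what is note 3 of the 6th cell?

Eb2

Grouping in 4s, the 3rd note of each cell is D5, G4, C4.
Extending down a 5th: F3 → Bb2 → Eb2.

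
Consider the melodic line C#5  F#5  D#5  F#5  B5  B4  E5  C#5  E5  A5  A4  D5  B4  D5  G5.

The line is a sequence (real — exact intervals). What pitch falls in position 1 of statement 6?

Grouping in 5s, the 1st note of each cell is C#5, B4, A4.
Extending down a 2nd: G4 → F4 → Eb4.

Eb4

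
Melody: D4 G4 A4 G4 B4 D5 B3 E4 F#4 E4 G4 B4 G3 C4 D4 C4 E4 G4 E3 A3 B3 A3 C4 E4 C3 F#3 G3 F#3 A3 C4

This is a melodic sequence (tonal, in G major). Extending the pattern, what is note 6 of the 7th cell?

With 6-note cells, note 6 of each statement runs D5, B4, G4, E4, C4.
Extending down a 3rd: A3 → F#3.

F#3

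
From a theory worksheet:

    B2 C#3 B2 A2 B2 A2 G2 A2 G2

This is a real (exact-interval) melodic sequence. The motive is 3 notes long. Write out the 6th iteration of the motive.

Db2 Eb2 Db2

Taking 3-note groups, the heads are B2, A2, G2: the pattern moves down a 2nd.
Carrying on: F2 → Eb2 → Db2.
From Db2 the exact shape gives Db2 Eb2 Db2.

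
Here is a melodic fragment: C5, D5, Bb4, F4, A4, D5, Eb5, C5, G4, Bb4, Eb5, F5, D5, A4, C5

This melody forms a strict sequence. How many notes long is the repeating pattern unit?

5

Try groups of 5 (3 cells in 15 notes):
C5 D5 Bb4 F4 A4 | D5 Eb5 C5 G4 Bb4 | Eb5 F5 D5 A4 C5
That's a consistent up a 2nd shift per cell, and no other grouping gives one.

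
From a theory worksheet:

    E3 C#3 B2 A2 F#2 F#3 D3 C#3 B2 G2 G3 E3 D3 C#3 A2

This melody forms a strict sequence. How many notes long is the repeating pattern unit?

Try groups of 5 (3 cells in 15 notes):
E3 C#3 B2 A2 F#2 | F#3 D3 C#3 B2 G2 | G3 E3 D3 C#3 A2
Each cell is the previous one up a 2nd — so the unit is 5 notes.

5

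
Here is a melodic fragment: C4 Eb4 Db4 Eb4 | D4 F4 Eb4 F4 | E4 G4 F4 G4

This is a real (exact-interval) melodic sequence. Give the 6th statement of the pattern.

Unit = 4 notes; the statements start on C4, D4, E4, moving up a 2nd each time.
Carrying on: F#4 → G#4 → A#4.
From A#4 the exact shape gives A#4 C#5 B4 C#5.

A#4 C#5 B4 C#5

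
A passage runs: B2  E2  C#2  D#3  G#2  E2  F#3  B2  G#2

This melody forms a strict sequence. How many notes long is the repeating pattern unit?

3

Try groups of 3 (3 cells in 9 notes):
B2 E2 C#2 | D#3 G#2 E2 | F#3 B2 G#2
Every group is a transposition up a 3rd of the one before; no shorter unit works.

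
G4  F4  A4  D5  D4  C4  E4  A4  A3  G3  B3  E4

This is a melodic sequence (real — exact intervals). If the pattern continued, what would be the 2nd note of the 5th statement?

The unit is 4 notes. Position-2 pitches of the 3 shown cells: F4, C4, G3.
Carrying that down a 4th forward: D3 → A2.

A2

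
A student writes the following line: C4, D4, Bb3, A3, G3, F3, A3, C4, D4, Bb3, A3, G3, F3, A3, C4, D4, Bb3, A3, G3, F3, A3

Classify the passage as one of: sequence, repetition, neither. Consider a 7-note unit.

Each 7-note cell is identical (C4 D4 Bb3 A3 G3 F3 A3), restated at the same pitch.

repetition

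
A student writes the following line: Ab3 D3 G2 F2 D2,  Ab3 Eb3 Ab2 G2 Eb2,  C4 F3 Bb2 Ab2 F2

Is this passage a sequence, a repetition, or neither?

Note 1 of cell 2 is Ab3; if this were a sequence it would be Bb3. No unit length gives a consistent transposition pattern.

neither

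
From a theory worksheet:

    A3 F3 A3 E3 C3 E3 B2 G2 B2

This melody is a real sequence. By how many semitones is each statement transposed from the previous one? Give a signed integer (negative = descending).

The 3-note cells begin on A3, E3, B2 — each down a 4th from the last.
Counting half-steps from A3 to E3: -5.

-5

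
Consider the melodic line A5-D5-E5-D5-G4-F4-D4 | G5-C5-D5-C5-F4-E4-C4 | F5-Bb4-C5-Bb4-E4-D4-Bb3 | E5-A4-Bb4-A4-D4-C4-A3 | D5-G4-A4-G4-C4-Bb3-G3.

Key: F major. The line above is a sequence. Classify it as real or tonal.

tonal

Every note is diatonic to F major.
Cell 1 has -2 semitones from note 5 to 6, but cell 2 has -1 — the interval quality changes while the contour stays the same, which is the hallmark of a tonal sequence.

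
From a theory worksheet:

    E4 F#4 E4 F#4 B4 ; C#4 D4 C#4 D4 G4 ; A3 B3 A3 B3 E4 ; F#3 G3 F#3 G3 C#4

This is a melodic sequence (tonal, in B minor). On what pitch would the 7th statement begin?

With a 5-note motive the entries are E4, C#4, A3, F#3, each down a 3rd from the previous.
Extending the heads down a 3rd: D3 → B2 → G2.

G2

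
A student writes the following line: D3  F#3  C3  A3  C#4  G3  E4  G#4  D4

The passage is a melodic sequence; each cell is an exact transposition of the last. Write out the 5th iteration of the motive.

Taking 3-note groups, the heads are D3, A3, E4: the pattern moves up a 5th.
Continuing the starts: B4 → F#5.
Statement 5 starts on F#5 and keeps the same exact contour: F#5 A#5 E5.

F#5 A#5 E5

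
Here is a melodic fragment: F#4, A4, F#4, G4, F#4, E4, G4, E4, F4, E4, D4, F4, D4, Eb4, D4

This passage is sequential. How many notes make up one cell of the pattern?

5

15 notes total. Splitting into 3 groups of 5:
F#4 A4 F#4 G4 F#4 | E4 G4 E4 F4 E4 | D4 F4 D4 Eb4 D4
Each cell is the previous one down a 2nd — so the unit is 5 notes.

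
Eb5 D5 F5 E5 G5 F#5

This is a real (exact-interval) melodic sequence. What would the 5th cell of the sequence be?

B5 A#5

With a 2-note motive the entries are Eb5, F5, G5, each up a 2nd from the previous.
Continuing the starts: A5 → B5.
Statement 5 starts on B5 and keeps the same exact contour: B5 A#5.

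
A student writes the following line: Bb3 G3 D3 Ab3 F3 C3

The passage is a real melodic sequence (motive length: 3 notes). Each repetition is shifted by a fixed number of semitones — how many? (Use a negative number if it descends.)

-2

With a 3-note motive the entries are Bb3, Ab3, each down a 2nd from the previous.
Bb3→Ab3 is 56 − 58 = -2 semitones.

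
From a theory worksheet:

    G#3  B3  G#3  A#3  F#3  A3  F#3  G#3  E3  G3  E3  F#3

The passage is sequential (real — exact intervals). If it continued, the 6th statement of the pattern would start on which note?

Bb2

The 4-note cells begin on G#3, F#3, E3 — each down a 2nd from the last.
Continuing: D3 → C3 → Bb2. Statement 6 starts on Bb2.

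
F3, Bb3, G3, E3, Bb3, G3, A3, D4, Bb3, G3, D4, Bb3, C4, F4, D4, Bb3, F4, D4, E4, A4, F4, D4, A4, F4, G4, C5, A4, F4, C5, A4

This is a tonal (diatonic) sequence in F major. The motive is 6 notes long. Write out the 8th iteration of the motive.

Taking 6-note groups, the heads are F3, A3, C4, E4, G4: the pattern moves up a 3rd.
Continuing the starts: Bb4 → D5 → F5.
So cell 8 is F5 Bb5 G5 E5 Bb5 G5.

F5 Bb5 G5 E5 Bb5 G5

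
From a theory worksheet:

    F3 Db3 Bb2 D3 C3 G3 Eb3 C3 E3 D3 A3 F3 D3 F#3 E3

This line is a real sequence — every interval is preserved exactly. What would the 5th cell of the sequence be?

C#4 A3 F#3 A#3 G#3

The 5-note cells begin on F3, G3, A3 — each up a 2nd from the last.
Carrying on: B3 → C#4.
From C#4 the exact shape gives C#4 A3 F#3 A#3 G#3.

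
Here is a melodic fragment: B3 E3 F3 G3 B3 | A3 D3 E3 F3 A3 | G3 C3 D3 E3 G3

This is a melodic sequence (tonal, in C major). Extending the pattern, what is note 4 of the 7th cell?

The unit is 5 notes. Position-4 pitches of the 3 shown cells: G3, F3, E3.
Extending down a 2nd: D3 → C3 → B2 → A2.

A2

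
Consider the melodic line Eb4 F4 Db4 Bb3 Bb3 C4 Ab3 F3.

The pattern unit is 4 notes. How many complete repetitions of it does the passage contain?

2

8 notes in groups of 4 gives 8/4 = 2 statements.
Starts: Eb4, Bb3 — each down a 4th.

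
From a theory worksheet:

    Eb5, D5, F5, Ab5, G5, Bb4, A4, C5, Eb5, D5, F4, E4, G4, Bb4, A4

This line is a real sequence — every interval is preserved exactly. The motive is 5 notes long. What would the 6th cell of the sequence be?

Unit = 5 notes; the statements start on Eb5, Bb4, F4, moving down a 4th each time.
Extending down a 4th: C4 → G3 → D3.
From D3 the exact shape gives D3 C#3 E3 G3 F#3.

D3 C#3 E3 G3 F#3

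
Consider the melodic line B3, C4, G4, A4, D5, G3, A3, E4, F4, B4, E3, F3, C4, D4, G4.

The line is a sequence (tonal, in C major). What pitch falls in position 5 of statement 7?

F3

With 5-note cells, note 5 of each statement runs D5, B4, G4.
Extending down a 3rd: E4 → C4 → A3 → F3.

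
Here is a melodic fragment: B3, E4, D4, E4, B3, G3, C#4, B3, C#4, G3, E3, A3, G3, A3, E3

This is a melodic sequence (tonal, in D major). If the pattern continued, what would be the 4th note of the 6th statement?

Grouping in 5s, the 4th note of each cell is E4, C#4, A3.
Extending down a 3rd: F#3 → D3 → B2.

B2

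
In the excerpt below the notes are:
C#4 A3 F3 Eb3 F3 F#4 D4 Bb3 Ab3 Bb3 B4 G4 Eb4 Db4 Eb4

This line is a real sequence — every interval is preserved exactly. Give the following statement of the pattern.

With a 5-note motive the entries are C#4, F#4, B4, each up a 4th from the previous.
So cell 4 is E5 C5 Ab4 Gb4 Ab4.

E5 C5 Ab4 Gb4 Ab4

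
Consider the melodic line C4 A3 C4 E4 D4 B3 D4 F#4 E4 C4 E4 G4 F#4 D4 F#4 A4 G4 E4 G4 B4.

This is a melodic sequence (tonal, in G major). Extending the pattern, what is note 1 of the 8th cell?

Grouping in 4s, the 1st note of each cell is C4, D4, E4, F#4, G4.
Each moves up a 2nd. Continuing: A4 → B4 → C5.

C5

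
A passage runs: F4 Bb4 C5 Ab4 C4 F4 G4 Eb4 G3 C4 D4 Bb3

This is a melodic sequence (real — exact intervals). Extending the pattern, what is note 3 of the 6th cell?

Grouping in 4s, the 3rd note of each cell is C5, G4, D4.
Carrying that down a 4th forward: A3 → E3 → B2.

B2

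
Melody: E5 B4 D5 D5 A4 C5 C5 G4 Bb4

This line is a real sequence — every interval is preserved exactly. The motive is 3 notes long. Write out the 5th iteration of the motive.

Ab4 Eb4 Gb4

With a 3-note motive the entries are E5, D5, C5, each down a 2nd from the previous.
Continuing the starts: Bb4 → Ab4.
From Ab4 the exact shape gives Ab4 Eb4 Gb4.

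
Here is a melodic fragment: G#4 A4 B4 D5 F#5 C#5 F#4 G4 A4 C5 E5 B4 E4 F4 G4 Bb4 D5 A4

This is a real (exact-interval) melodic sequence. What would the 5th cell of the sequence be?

C4 Db4 Eb4 Gb4 Bb4 F4

Unit = 6 notes; the statements start on G#4, F#4, E4, moving down a 2nd each time.
Continuing the starts: D4 → C4.
From C4 the exact shape gives C4 Db4 Eb4 Gb4 Bb4 F4.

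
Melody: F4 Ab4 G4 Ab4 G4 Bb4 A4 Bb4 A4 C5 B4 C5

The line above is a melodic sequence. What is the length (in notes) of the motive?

4

12 notes total. Splitting into 3 groups of 4:
F4 Ab4 G4 Ab4 | G4 Bb4 A4 Bb4 | A4 C5 B4 C5
Each cell is the previous one up a 2nd — so the unit is 4 notes.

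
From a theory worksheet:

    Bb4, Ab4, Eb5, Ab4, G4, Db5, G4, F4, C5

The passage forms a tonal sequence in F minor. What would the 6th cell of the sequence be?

Db4 C4 G4

The 3-note cells begin on Bb4, Ab4, G4 — each down a 2nd from the last.
Continuing the starts: F4 → Eb4 → Db4.
Statement 6 starts on Db4 and keeps the same diatonic contour: Db4 C4 G4.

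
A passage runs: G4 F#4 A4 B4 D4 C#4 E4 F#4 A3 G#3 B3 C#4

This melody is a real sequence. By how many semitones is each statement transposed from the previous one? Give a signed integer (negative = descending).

Unit = 4 notes; the statements start on G4, D4, A3, moving down a 4th each time.
G4 to D4 spans -5 semitones.

-5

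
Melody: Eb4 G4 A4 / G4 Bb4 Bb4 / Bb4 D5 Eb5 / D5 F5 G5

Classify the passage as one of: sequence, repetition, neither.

neither

Note 3 of cell 2 is Bb4; if this were a sequence it would be C5. No unit length gives a consistent transposition pattern.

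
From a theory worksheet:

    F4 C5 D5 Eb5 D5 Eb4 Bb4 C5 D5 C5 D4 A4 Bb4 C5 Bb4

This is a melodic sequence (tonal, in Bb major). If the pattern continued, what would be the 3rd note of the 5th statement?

Grouping in 5s, the 3rd note of each cell is D5, C5, Bb4.
Extending down a 2nd: A4 → G4.

G4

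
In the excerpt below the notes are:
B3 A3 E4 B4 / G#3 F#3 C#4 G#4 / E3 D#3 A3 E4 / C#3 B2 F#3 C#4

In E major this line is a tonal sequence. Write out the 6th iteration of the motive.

F#2 E2 B2 F#3

The 4-note cells begin on B3, G#3, E3, C#3 — each down a 3rd from the last.
Carrying on: A2 → F#2.
From F#2 the diatonic shape gives F#2 E2 B2 F#3.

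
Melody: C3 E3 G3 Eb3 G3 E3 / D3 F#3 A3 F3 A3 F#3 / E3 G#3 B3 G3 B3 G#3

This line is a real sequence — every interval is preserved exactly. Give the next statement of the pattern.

With a 6-note motive the entries are C3, D3, E3, each up a 2nd from the previous.
From F#3 the exact shape gives F#3 A#3 C#4 A3 C#4 A#3.

F#3 A#3 C#4 A3 C#4 A#3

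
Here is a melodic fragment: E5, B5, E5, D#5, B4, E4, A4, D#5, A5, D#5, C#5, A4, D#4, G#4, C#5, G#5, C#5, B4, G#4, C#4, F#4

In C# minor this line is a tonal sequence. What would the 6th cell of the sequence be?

With a 7-note motive the entries are E5, D#5, C#5, each down a 2nd from the previous.
Continuing the starts: B4 → A4 → G#4.
From G#4 the diatonic shape gives G#4 D#5 G#4 F#4 D#4 G#3 C#4.

G#4 D#5 G#4 F#4 D#4 G#3 C#4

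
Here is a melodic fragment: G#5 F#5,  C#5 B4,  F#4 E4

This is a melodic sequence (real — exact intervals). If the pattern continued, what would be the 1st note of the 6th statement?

A2

Grouping in 2s, the 1st note of each cell is G#5, C#5, F#4.
Each moves down a 5th. Continuing: B3 → E3 → A2.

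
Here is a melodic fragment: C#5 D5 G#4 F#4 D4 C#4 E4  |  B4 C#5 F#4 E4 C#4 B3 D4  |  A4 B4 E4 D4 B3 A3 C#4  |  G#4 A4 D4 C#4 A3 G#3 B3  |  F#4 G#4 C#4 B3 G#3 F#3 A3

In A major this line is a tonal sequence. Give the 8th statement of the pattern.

C#4 D4 G#3 F#3 D3 C#3 E3

With a 7-note motive the entries are C#5, B4, A4, G#4, F#4, each down a 2nd from the previous.
Extending down a 2nd: E4 → D4 → C#4.
So cell 8 is C#4 D4 G#3 F#3 D3 C#3 E3.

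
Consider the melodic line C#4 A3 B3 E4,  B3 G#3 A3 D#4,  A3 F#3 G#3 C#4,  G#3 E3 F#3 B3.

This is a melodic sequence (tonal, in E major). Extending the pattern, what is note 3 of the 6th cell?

Grouping in 4s, the 3rd note of each cell is B3, A3, G#3, F#3.
Extending down a 2nd: E3 → D#3.

D#3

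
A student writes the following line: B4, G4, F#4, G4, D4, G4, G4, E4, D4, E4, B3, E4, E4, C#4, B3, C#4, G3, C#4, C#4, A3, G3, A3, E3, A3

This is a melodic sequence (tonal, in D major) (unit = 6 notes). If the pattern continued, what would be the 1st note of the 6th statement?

With 6-note cells, note 1 of each statement runs B4, G4, E4, C#4.
Carrying that down a 3rd forward: A3 → F#3.

F#3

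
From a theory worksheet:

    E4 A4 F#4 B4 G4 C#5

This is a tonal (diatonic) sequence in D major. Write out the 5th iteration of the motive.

With a 2-note motive the entries are E4, F#4, G4, each up a 2nd from the previous.
Extending up a 2nd: A4 → B4.
Statement 5 starts on B4 and keeps the same diatonic contour: B4 E5.

B4 E5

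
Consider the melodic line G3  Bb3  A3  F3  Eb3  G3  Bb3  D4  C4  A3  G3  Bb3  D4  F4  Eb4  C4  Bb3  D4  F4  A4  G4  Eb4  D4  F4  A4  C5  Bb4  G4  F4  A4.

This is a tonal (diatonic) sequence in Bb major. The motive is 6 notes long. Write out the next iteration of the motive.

With a 6-note motive the entries are G3, Bb3, D4, F4, A4, each up a 3rd from the previous.
From C5 the diatonic shape gives C5 Eb5 D5 Bb4 A4 C5.

C5 Eb5 D5 Bb4 A4 C5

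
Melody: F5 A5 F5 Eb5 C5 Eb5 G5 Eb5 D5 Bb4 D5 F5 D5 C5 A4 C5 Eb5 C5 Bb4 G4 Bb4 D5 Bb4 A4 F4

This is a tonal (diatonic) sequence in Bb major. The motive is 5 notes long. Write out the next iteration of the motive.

With a 5-note motive the entries are F5, Eb5, D5, C5, Bb4, each down a 2nd from the previous.
From A4 the diatonic shape gives A4 C5 A4 G4 Eb4.

A4 C5 A4 G4 Eb4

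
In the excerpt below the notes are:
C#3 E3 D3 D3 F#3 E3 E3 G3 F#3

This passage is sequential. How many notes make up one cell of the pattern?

3

9 notes total. Splitting into 3 groups of 3:
C#3 E3 D3 | D3 F#3 E3 | E3 G3 F#3
That's a consistent up a 2nd shift per cell, and no other grouping gives one.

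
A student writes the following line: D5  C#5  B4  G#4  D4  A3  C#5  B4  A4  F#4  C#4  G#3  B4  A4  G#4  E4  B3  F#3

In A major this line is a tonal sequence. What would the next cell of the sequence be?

A4 G#4 F#4 D4 A3 E3

With a 6-note motive the entries are D5, C#5, B4, each down a 2nd from the previous.
From A4 the diatonic shape gives A4 G#4 F#4 D4 A3 E3.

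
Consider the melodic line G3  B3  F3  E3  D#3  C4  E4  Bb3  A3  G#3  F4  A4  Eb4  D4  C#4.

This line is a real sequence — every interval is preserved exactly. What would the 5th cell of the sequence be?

The 5-note cells begin on G3, C4, F4 — each up a 4th from the last.
Continuing the starts: Bb4 → Eb5.
Statement 5 starts on Eb5 and keeps the same exact contour: Eb5 G5 Db5 C5 B4.

Eb5 G5 Db5 C5 B4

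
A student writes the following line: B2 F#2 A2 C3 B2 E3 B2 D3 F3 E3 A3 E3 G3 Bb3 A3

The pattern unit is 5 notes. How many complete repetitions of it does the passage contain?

3

15 notes in groups of 5 gives 15/5 = 3 statements.
Starts: B2, E3, A3 — each up a 4th.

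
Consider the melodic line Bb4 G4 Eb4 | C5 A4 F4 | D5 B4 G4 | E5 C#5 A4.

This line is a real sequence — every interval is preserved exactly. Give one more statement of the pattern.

F#5 D#5 B4

Taking 3-note groups, the heads are Bb4, C5, D5, E5: the pattern moves up a 2nd.
From F#5 the exact shape gives F#5 D#5 B4.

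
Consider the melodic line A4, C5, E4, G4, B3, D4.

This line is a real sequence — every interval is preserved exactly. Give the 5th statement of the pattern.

The 2-note cells begin on A4, E4, B3 — each down a 4th from the last.
Extending down a 4th: F#3 → C#3.
Statement 5 starts on C#3 and keeps the same exact contour: C#3 E3.

C#3 E3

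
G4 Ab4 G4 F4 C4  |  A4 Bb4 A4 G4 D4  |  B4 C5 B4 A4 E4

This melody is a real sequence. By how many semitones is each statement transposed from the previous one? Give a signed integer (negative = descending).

The 5-note cells begin on G4, A4, B4 — each up a 2nd from the last.
Counting half-steps from G4 to A4: 2.

2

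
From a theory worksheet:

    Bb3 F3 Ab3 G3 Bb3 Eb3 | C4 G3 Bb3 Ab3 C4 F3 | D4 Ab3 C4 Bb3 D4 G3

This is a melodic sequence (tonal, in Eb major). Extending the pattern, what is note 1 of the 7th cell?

Ab4

Grouping in 6s, the 1st note of each cell is Bb3, C4, D4.
Carrying that up a 2nd forward: Eb4 → F4 → G4 → Ab4.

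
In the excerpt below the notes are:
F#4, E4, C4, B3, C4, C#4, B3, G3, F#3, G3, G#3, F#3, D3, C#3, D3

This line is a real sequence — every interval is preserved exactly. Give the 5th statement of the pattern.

A#2 G#2 E2 D#2 E2

Taking 5-note groups, the heads are F#4, C#4, G#3: the pattern moves down a 4th.
Carrying on: D#3 → A#2.
From A#2 the exact shape gives A#2 G#2 E2 D#2 E2.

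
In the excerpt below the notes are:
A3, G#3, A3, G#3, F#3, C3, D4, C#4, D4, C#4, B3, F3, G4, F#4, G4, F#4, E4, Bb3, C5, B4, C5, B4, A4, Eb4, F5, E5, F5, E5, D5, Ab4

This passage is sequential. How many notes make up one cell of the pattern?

6

Try groups of 6 (5 cells in 30 notes):
A3 G#3 A3 G#3 F#3 C3 | D4 C#4 D4 C#4 B3 F3 | G4 F#4 G4 F#4 E4 Bb3 | C5 B4 C5 B4 A4 Eb4 | F5 E5 F5 E5 D5 Ab4
Each cell is the previous one up a 4th — so the unit is 6 notes.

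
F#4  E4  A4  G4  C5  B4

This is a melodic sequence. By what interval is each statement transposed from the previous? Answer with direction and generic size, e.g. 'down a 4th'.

The 2-note cells begin on F#4, A4, C5 — each up a 3rd from the last.
From F#4 to A4: up a 3rd.

up a 3rd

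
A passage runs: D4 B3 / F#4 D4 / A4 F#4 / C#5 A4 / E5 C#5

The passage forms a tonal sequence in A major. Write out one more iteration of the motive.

Taking 2-note groups, the heads are D4, F#4, A4, C#5, E5: the pattern moves up a 3rd.
From G#5 the diatonic shape gives G#5 E5.

G#5 E5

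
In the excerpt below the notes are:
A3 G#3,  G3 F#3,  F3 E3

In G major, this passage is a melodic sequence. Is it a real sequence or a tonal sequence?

Each cell has the same semitone pattern (-1,) — intervals are preserved exactly.
And G#3 lies outside G major, so the sequence is real rather than tonal.

real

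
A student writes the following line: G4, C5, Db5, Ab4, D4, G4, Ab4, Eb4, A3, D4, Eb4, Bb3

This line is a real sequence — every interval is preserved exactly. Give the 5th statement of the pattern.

Taking 4-note groups, the heads are G4, D4, A3: the pattern moves down a 4th.
Extending down a 4th: E3 → B2.
From B2 the exact shape gives B2 E3 F3 C3.

B2 E3 F3 C3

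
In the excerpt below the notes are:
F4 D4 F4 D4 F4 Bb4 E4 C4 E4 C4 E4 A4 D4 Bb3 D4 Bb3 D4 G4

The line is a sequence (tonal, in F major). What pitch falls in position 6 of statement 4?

Grouping in 6s, the 6th note of each cell is Bb4, A4, G4.
Each moves down a 2nd; the next is F4.

F4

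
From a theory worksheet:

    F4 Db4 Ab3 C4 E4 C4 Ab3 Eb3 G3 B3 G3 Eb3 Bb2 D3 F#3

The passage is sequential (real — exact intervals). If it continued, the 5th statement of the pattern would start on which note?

A2

Unit = 5 notes; the statements start on F4, C4, G3, moving down a 4th each time.
Extending the heads down a 4th: D3 → A2.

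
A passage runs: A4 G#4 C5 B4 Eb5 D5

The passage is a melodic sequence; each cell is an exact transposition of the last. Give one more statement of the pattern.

The 2-note cells begin on A4, C5, Eb5 — each up a 3rd from the last.
Statement 4 starts on Gb5 and keeps the same exact contour: Gb5 F5.

Gb5 F5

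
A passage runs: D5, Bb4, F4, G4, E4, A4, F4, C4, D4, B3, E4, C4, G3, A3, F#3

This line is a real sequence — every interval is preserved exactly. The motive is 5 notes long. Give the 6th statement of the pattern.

C#3 A2 E2 F#2 D#2

The 5-note cells begin on D5, A4, E4 — each down a 4th from the last.
Extending down a 4th: B3 → F#3 → C#3.
Statement 6 starts on C#3 and keeps the same exact contour: C#3 A2 E2 F#2 D#2.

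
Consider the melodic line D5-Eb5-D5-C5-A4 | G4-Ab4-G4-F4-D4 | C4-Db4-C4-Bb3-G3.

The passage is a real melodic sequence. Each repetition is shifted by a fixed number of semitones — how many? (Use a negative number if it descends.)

-7

With a 5-note motive the entries are D5, G4, C4, each down a 5th from the previous.
D5 to G4 spans -7 semitones.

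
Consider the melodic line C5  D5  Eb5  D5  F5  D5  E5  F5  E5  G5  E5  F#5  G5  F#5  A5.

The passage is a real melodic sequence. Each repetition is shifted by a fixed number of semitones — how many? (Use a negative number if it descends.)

With a 5-note motive the entries are C5, D5, E5, each up a 2nd from the previous.
C5 to D5 spans +2 semitones.

2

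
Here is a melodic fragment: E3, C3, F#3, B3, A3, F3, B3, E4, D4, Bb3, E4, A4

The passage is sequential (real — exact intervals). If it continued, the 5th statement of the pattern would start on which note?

Unit = 4 notes; the statements start on E3, A3, D4, moving up a 4th each time.
Extending the heads up a 4th: G4 → C5.

C5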